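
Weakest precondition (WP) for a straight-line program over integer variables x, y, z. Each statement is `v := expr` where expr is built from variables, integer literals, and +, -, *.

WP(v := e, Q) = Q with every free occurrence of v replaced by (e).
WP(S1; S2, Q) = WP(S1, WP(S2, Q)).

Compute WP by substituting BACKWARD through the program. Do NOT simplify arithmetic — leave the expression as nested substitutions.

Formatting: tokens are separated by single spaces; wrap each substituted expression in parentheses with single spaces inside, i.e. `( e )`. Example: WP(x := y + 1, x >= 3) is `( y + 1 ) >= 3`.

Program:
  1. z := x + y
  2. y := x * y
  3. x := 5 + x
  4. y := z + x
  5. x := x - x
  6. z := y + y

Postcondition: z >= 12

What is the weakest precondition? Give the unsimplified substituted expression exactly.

post: z >= 12
stmt 6: z := y + y  -- replace 1 occurrence(s) of z with (y + y)
  => ( y + y ) >= 12
stmt 5: x := x - x  -- replace 0 occurrence(s) of x with (x - x)
  => ( y + y ) >= 12
stmt 4: y := z + x  -- replace 2 occurrence(s) of y with (z + x)
  => ( ( z + x ) + ( z + x ) ) >= 12
stmt 3: x := 5 + x  -- replace 2 occurrence(s) of x with (5 + x)
  => ( ( z + ( 5 + x ) ) + ( z + ( 5 + x ) ) ) >= 12
stmt 2: y := x * y  -- replace 0 occurrence(s) of y with (x * y)
  => ( ( z + ( 5 + x ) ) + ( z + ( 5 + x ) ) ) >= 12
stmt 1: z := x + y  -- replace 2 occurrence(s) of z with (x + y)
  => ( ( ( x + y ) + ( 5 + x ) ) + ( ( x + y ) + ( 5 + x ) ) ) >= 12

Answer: ( ( ( x + y ) + ( 5 + x ) ) + ( ( x + y ) + ( 5 + x ) ) ) >= 12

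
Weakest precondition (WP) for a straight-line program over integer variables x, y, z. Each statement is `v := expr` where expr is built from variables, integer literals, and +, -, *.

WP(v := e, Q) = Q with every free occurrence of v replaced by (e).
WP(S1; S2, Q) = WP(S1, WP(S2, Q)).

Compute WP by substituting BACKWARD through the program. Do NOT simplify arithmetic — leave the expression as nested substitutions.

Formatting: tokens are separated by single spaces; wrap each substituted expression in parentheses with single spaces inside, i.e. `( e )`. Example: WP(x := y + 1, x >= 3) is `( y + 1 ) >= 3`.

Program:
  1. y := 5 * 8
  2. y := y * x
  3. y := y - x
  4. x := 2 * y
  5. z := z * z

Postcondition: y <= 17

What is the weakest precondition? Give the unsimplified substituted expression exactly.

post: y <= 17
stmt 5: z := z * z  -- replace 0 occurrence(s) of z with (z * z)
  => y <= 17
stmt 4: x := 2 * y  -- replace 0 occurrence(s) of x with (2 * y)
  => y <= 17
stmt 3: y := y - x  -- replace 1 occurrence(s) of y with (y - x)
  => ( y - x ) <= 17
stmt 2: y := y * x  -- replace 1 occurrence(s) of y with (y * x)
  => ( ( y * x ) - x ) <= 17
stmt 1: y := 5 * 8  -- replace 1 occurrence(s) of y with (5 * 8)
  => ( ( ( 5 * 8 ) * x ) - x ) <= 17

Answer: ( ( ( 5 * 8 ) * x ) - x ) <= 17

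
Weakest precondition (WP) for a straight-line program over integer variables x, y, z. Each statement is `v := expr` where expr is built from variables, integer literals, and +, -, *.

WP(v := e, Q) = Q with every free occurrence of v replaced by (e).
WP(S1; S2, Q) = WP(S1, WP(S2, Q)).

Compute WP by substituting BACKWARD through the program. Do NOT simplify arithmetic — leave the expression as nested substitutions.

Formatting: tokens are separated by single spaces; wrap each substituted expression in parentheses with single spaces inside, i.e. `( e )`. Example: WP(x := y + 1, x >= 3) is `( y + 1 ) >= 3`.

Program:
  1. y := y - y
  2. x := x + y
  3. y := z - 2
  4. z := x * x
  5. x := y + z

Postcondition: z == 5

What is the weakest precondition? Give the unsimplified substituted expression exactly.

post: z == 5
stmt 5: x := y + z  -- replace 0 occurrence(s) of x with (y + z)
  => z == 5
stmt 4: z := x * x  -- replace 1 occurrence(s) of z with (x * x)
  => ( x * x ) == 5
stmt 3: y := z - 2  -- replace 0 occurrence(s) of y with (z - 2)
  => ( x * x ) == 5
stmt 2: x := x + y  -- replace 2 occurrence(s) of x with (x + y)
  => ( ( x + y ) * ( x + y ) ) == 5
stmt 1: y := y - y  -- replace 2 occurrence(s) of y with (y - y)
  => ( ( x + ( y - y ) ) * ( x + ( y - y ) ) ) == 5

Answer: ( ( x + ( y - y ) ) * ( x + ( y - y ) ) ) == 5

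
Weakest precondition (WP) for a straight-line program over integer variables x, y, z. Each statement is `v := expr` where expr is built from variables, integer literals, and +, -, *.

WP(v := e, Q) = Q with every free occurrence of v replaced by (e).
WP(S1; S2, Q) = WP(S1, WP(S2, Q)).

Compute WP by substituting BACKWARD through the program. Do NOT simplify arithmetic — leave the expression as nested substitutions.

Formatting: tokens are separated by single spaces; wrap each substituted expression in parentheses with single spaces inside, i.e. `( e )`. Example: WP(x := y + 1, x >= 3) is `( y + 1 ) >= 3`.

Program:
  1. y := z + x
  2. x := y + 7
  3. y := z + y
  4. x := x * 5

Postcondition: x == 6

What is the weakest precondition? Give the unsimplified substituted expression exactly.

Answer: ( ( ( z + x ) + 7 ) * 5 ) == 6

Derivation:
post: x == 6
stmt 4: x := x * 5  -- replace 1 occurrence(s) of x with (x * 5)
  => ( x * 5 ) == 6
stmt 3: y := z + y  -- replace 0 occurrence(s) of y with (z + y)
  => ( x * 5 ) == 6
stmt 2: x := y + 7  -- replace 1 occurrence(s) of x with (y + 7)
  => ( ( y + 7 ) * 5 ) == 6
stmt 1: y := z + x  -- replace 1 occurrence(s) of y with (z + x)
  => ( ( ( z + x ) + 7 ) * 5 ) == 6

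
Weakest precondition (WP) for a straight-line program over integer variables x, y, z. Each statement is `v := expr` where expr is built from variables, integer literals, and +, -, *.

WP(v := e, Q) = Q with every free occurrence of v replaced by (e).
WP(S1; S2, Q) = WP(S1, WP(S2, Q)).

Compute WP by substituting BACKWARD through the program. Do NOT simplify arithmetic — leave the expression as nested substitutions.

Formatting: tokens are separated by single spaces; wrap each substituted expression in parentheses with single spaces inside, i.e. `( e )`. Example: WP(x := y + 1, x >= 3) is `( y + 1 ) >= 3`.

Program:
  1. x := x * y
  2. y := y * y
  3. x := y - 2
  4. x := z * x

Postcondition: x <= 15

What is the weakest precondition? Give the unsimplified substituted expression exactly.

post: x <= 15
stmt 4: x := z * x  -- replace 1 occurrence(s) of x with (z * x)
  => ( z * x ) <= 15
stmt 3: x := y - 2  -- replace 1 occurrence(s) of x with (y - 2)
  => ( z * ( y - 2 ) ) <= 15
stmt 2: y := y * y  -- replace 1 occurrence(s) of y with (y * y)
  => ( z * ( ( y * y ) - 2 ) ) <= 15
stmt 1: x := x * y  -- replace 0 occurrence(s) of x with (x * y)
  => ( z * ( ( y * y ) - 2 ) ) <= 15

Answer: ( z * ( ( y * y ) - 2 ) ) <= 15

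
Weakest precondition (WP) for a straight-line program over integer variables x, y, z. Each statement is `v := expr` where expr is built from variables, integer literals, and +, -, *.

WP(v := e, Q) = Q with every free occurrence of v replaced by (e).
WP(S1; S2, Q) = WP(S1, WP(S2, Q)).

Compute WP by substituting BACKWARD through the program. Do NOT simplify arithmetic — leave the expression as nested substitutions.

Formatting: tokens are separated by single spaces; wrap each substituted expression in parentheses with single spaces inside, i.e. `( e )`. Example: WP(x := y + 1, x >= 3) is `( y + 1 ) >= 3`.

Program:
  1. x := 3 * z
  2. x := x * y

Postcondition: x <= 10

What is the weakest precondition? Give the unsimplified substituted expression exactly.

Answer: ( ( 3 * z ) * y ) <= 10

Derivation:
post: x <= 10
stmt 2: x := x * y  -- replace 1 occurrence(s) of x with (x * y)
  => ( x * y ) <= 10
stmt 1: x := 3 * z  -- replace 1 occurrence(s) of x with (3 * z)
  => ( ( 3 * z ) * y ) <= 10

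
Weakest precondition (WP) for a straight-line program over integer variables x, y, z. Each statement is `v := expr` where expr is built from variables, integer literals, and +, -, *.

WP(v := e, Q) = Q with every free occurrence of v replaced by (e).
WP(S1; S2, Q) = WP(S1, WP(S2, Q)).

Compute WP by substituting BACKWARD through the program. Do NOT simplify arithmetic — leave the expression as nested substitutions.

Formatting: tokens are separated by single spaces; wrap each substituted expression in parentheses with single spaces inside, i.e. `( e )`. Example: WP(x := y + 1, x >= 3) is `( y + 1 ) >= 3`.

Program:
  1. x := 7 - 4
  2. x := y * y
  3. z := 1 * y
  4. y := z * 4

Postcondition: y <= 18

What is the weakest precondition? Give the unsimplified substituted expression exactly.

post: y <= 18
stmt 4: y := z * 4  -- replace 1 occurrence(s) of y with (z * 4)
  => ( z * 4 ) <= 18
stmt 3: z := 1 * y  -- replace 1 occurrence(s) of z with (1 * y)
  => ( ( 1 * y ) * 4 ) <= 18
stmt 2: x := y * y  -- replace 0 occurrence(s) of x with (y * y)
  => ( ( 1 * y ) * 4 ) <= 18
stmt 1: x := 7 - 4  -- replace 0 occurrence(s) of x with (7 - 4)
  => ( ( 1 * y ) * 4 ) <= 18

Answer: ( ( 1 * y ) * 4 ) <= 18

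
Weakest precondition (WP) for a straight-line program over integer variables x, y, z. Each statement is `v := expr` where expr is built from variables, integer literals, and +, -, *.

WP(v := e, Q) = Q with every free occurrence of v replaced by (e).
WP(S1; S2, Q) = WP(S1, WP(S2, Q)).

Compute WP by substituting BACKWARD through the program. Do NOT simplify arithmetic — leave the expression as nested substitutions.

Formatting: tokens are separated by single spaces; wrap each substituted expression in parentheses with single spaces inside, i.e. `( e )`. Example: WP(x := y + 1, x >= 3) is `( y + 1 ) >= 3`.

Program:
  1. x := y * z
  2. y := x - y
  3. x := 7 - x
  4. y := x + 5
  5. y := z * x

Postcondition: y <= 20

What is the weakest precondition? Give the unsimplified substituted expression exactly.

post: y <= 20
stmt 5: y := z * x  -- replace 1 occurrence(s) of y with (z * x)
  => ( z * x ) <= 20
stmt 4: y := x + 5  -- replace 0 occurrence(s) of y with (x + 5)
  => ( z * x ) <= 20
stmt 3: x := 7 - x  -- replace 1 occurrence(s) of x with (7 - x)
  => ( z * ( 7 - x ) ) <= 20
stmt 2: y := x - y  -- replace 0 occurrence(s) of y with (x - y)
  => ( z * ( 7 - x ) ) <= 20
stmt 1: x := y * z  -- replace 1 occurrence(s) of x with (y * z)
  => ( z * ( 7 - ( y * z ) ) ) <= 20

Answer: ( z * ( 7 - ( y * z ) ) ) <= 20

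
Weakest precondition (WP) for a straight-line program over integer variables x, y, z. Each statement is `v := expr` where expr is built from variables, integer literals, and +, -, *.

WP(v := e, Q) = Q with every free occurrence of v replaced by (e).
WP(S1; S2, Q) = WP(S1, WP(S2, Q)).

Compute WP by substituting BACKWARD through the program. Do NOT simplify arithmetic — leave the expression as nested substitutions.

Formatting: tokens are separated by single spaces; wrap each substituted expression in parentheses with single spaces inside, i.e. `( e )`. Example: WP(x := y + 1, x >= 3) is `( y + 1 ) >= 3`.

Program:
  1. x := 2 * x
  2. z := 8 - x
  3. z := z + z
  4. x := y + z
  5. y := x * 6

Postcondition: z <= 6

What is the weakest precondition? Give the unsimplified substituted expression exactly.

post: z <= 6
stmt 5: y := x * 6  -- replace 0 occurrence(s) of y with (x * 6)
  => z <= 6
stmt 4: x := y + z  -- replace 0 occurrence(s) of x with (y + z)
  => z <= 6
stmt 3: z := z + z  -- replace 1 occurrence(s) of z with (z + z)
  => ( z + z ) <= 6
stmt 2: z := 8 - x  -- replace 2 occurrence(s) of z with (8 - x)
  => ( ( 8 - x ) + ( 8 - x ) ) <= 6
stmt 1: x := 2 * x  -- replace 2 occurrence(s) of x with (2 * x)
  => ( ( 8 - ( 2 * x ) ) + ( 8 - ( 2 * x ) ) ) <= 6

Answer: ( ( 8 - ( 2 * x ) ) + ( 8 - ( 2 * x ) ) ) <= 6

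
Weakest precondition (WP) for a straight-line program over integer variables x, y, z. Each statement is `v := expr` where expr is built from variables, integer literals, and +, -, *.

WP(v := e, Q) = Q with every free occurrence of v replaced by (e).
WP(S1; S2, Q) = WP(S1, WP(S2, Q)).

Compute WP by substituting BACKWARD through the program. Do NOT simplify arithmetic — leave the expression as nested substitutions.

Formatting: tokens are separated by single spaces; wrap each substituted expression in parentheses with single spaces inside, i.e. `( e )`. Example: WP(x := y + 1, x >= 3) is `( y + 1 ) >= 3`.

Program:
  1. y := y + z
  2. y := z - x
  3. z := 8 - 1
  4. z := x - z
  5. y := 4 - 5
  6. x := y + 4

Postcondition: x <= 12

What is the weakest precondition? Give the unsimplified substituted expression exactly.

Answer: ( ( 4 - 5 ) + 4 ) <= 12

Derivation:
post: x <= 12
stmt 6: x := y + 4  -- replace 1 occurrence(s) of x with (y + 4)
  => ( y + 4 ) <= 12
stmt 5: y := 4 - 5  -- replace 1 occurrence(s) of y with (4 - 5)
  => ( ( 4 - 5 ) + 4 ) <= 12
stmt 4: z := x - z  -- replace 0 occurrence(s) of z with (x - z)
  => ( ( 4 - 5 ) + 4 ) <= 12
stmt 3: z := 8 - 1  -- replace 0 occurrence(s) of z with (8 - 1)
  => ( ( 4 - 5 ) + 4 ) <= 12
stmt 2: y := z - x  -- replace 0 occurrence(s) of y with (z - x)
  => ( ( 4 - 5 ) + 4 ) <= 12
stmt 1: y := y + z  -- replace 0 occurrence(s) of y with (y + z)
  => ( ( 4 - 5 ) + 4 ) <= 12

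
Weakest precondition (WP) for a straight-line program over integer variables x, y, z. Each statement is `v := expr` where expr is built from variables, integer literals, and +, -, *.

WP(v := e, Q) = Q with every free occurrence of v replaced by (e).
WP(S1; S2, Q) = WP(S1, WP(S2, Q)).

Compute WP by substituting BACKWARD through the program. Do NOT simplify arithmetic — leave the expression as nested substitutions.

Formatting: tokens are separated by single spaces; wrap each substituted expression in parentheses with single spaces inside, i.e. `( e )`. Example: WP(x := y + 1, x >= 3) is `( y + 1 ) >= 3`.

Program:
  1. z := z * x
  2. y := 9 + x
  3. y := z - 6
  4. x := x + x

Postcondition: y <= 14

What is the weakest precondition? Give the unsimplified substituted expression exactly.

Answer: ( ( z * x ) - 6 ) <= 14

Derivation:
post: y <= 14
stmt 4: x := x + x  -- replace 0 occurrence(s) of x with (x + x)
  => y <= 14
stmt 3: y := z - 6  -- replace 1 occurrence(s) of y with (z - 6)
  => ( z - 6 ) <= 14
stmt 2: y := 9 + x  -- replace 0 occurrence(s) of y with (9 + x)
  => ( z - 6 ) <= 14
stmt 1: z := z * x  -- replace 1 occurrence(s) of z with (z * x)
  => ( ( z * x ) - 6 ) <= 14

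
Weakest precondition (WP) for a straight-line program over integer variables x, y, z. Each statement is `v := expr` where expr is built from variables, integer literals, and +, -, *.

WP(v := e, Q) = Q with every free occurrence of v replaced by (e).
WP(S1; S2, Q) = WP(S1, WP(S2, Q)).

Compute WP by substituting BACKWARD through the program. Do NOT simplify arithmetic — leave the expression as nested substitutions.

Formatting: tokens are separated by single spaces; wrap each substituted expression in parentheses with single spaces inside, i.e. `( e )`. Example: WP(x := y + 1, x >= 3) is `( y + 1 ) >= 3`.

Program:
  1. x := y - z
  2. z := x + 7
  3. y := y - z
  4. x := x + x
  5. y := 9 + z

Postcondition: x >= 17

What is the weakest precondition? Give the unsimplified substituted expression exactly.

post: x >= 17
stmt 5: y := 9 + z  -- replace 0 occurrence(s) of y with (9 + z)
  => x >= 17
stmt 4: x := x + x  -- replace 1 occurrence(s) of x with (x + x)
  => ( x + x ) >= 17
stmt 3: y := y - z  -- replace 0 occurrence(s) of y with (y - z)
  => ( x + x ) >= 17
stmt 2: z := x + 7  -- replace 0 occurrence(s) of z with (x + 7)
  => ( x + x ) >= 17
stmt 1: x := y - z  -- replace 2 occurrence(s) of x with (y - z)
  => ( ( y - z ) + ( y - z ) ) >= 17

Answer: ( ( y - z ) + ( y - z ) ) >= 17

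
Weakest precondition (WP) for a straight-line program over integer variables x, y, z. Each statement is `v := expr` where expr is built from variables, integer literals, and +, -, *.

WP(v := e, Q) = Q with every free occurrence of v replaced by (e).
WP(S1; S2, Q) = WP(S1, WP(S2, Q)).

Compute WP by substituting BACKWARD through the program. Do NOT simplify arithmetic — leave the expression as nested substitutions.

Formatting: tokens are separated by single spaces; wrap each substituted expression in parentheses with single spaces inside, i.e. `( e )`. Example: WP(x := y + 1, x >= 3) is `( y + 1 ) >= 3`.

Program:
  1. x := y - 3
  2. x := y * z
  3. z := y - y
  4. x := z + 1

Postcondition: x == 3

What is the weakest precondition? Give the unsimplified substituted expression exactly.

post: x == 3
stmt 4: x := z + 1  -- replace 1 occurrence(s) of x with (z + 1)
  => ( z + 1 ) == 3
stmt 3: z := y - y  -- replace 1 occurrence(s) of z with (y - y)
  => ( ( y - y ) + 1 ) == 3
stmt 2: x := y * z  -- replace 0 occurrence(s) of x with (y * z)
  => ( ( y - y ) + 1 ) == 3
stmt 1: x := y - 3  -- replace 0 occurrence(s) of x with (y - 3)
  => ( ( y - y ) + 1 ) == 3

Answer: ( ( y - y ) + 1 ) == 3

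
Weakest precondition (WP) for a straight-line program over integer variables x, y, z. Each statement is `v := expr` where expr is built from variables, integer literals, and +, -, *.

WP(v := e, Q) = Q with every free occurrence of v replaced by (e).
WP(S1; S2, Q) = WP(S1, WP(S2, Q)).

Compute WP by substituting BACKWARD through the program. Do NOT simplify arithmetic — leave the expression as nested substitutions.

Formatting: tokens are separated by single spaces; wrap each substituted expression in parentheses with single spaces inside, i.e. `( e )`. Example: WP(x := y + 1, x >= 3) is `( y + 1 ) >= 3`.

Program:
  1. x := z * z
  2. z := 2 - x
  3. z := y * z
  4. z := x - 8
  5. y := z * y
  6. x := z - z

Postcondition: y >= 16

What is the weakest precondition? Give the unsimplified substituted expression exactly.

post: y >= 16
stmt 6: x := z - z  -- replace 0 occurrence(s) of x with (z - z)
  => y >= 16
stmt 5: y := z * y  -- replace 1 occurrence(s) of y with (z * y)
  => ( z * y ) >= 16
stmt 4: z := x - 8  -- replace 1 occurrence(s) of z with (x - 8)
  => ( ( x - 8 ) * y ) >= 16
stmt 3: z := y * z  -- replace 0 occurrence(s) of z with (y * z)
  => ( ( x - 8 ) * y ) >= 16
stmt 2: z := 2 - x  -- replace 0 occurrence(s) of z with (2 - x)
  => ( ( x - 8 ) * y ) >= 16
stmt 1: x := z * z  -- replace 1 occurrence(s) of x with (z * z)
  => ( ( ( z * z ) - 8 ) * y ) >= 16

Answer: ( ( ( z * z ) - 8 ) * y ) >= 16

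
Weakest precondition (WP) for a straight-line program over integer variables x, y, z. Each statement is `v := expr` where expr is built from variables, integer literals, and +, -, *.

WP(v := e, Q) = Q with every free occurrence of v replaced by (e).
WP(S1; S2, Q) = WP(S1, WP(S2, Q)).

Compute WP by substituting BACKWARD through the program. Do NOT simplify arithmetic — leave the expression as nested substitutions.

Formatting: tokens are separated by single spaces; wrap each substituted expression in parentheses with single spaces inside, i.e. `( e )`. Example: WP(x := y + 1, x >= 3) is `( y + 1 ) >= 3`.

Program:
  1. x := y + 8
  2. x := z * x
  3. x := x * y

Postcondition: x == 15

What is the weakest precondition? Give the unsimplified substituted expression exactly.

Answer: ( ( z * ( y + 8 ) ) * y ) == 15

Derivation:
post: x == 15
stmt 3: x := x * y  -- replace 1 occurrence(s) of x with (x * y)
  => ( x * y ) == 15
stmt 2: x := z * x  -- replace 1 occurrence(s) of x with (z * x)
  => ( ( z * x ) * y ) == 15
stmt 1: x := y + 8  -- replace 1 occurrence(s) of x with (y + 8)
  => ( ( z * ( y + 8 ) ) * y ) == 15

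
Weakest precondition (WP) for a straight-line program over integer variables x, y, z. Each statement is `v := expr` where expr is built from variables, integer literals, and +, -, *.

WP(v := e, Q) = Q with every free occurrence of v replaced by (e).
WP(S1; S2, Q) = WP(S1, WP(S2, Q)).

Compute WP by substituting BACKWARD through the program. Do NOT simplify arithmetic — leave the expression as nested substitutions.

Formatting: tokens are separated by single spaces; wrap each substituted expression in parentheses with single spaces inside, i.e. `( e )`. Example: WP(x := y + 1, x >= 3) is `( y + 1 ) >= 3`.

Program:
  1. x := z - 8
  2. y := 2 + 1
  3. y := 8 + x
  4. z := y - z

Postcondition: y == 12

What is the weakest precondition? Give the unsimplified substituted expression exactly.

Answer: ( 8 + ( z - 8 ) ) == 12

Derivation:
post: y == 12
stmt 4: z := y - z  -- replace 0 occurrence(s) of z with (y - z)
  => y == 12
stmt 3: y := 8 + x  -- replace 1 occurrence(s) of y with (8 + x)
  => ( 8 + x ) == 12
stmt 2: y := 2 + 1  -- replace 0 occurrence(s) of y with (2 + 1)
  => ( 8 + x ) == 12
stmt 1: x := z - 8  -- replace 1 occurrence(s) of x with (z - 8)
  => ( 8 + ( z - 8 ) ) == 12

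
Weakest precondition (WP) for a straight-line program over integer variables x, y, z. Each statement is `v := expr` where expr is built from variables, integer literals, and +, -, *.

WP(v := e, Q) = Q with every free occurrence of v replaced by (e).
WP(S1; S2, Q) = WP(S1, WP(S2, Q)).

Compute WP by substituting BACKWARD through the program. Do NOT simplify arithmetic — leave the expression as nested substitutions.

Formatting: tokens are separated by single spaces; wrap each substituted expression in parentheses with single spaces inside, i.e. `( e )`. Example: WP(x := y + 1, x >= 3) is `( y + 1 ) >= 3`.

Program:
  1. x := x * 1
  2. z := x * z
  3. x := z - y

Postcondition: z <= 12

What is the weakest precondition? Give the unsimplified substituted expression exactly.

Answer: ( ( x * 1 ) * z ) <= 12

Derivation:
post: z <= 12
stmt 3: x := z - y  -- replace 0 occurrence(s) of x with (z - y)
  => z <= 12
stmt 2: z := x * z  -- replace 1 occurrence(s) of z with (x * z)
  => ( x * z ) <= 12
stmt 1: x := x * 1  -- replace 1 occurrence(s) of x with (x * 1)
  => ( ( x * 1 ) * z ) <= 12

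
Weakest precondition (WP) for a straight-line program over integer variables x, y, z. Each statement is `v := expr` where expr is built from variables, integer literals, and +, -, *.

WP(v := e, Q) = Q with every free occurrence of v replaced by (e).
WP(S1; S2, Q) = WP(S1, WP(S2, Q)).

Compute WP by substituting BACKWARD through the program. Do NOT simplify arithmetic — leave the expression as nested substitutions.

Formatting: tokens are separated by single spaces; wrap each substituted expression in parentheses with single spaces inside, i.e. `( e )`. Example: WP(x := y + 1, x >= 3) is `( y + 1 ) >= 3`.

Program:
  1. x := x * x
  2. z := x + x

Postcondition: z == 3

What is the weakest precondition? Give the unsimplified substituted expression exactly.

Answer: ( ( x * x ) + ( x * x ) ) == 3

Derivation:
post: z == 3
stmt 2: z := x + x  -- replace 1 occurrence(s) of z with (x + x)
  => ( x + x ) == 3
stmt 1: x := x * x  -- replace 2 occurrence(s) of x with (x * x)
  => ( ( x * x ) + ( x * x ) ) == 3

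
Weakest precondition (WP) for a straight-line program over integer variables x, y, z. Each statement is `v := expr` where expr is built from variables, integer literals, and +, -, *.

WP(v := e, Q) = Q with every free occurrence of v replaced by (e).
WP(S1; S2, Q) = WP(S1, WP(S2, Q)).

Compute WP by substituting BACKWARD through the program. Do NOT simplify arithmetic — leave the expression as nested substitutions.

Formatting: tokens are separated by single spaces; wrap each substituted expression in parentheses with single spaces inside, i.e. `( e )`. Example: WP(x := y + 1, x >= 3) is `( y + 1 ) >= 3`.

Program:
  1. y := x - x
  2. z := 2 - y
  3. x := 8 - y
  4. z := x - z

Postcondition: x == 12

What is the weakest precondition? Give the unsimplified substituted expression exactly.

post: x == 12
stmt 4: z := x - z  -- replace 0 occurrence(s) of z with (x - z)
  => x == 12
stmt 3: x := 8 - y  -- replace 1 occurrence(s) of x with (8 - y)
  => ( 8 - y ) == 12
stmt 2: z := 2 - y  -- replace 0 occurrence(s) of z with (2 - y)
  => ( 8 - y ) == 12
stmt 1: y := x - x  -- replace 1 occurrence(s) of y with (x - x)
  => ( 8 - ( x - x ) ) == 12

Answer: ( 8 - ( x - x ) ) == 12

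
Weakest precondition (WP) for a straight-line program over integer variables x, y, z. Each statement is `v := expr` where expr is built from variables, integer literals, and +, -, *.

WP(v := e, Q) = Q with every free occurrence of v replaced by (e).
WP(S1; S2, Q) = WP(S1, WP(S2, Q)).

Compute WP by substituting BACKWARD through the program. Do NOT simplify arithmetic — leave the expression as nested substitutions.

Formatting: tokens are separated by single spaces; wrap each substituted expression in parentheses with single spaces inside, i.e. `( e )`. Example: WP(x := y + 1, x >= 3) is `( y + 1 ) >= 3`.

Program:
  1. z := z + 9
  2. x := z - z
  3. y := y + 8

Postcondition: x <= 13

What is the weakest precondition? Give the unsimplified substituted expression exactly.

post: x <= 13
stmt 3: y := y + 8  -- replace 0 occurrence(s) of y with (y + 8)
  => x <= 13
stmt 2: x := z - z  -- replace 1 occurrence(s) of x with (z - z)
  => ( z - z ) <= 13
stmt 1: z := z + 9  -- replace 2 occurrence(s) of z with (z + 9)
  => ( ( z + 9 ) - ( z + 9 ) ) <= 13

Answer: ( ( z + 9 ) - ( z + 9 ) ) <= 13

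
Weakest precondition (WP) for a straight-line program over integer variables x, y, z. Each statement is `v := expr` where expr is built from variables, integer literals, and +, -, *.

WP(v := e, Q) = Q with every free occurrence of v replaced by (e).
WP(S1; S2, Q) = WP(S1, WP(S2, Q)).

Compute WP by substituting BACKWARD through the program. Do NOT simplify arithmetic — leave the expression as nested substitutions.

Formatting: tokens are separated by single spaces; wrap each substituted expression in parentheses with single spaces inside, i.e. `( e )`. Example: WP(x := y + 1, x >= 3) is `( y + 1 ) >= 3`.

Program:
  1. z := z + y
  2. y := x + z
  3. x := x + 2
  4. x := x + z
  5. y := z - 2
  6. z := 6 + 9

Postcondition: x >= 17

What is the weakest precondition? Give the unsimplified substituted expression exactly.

post: x >= 17
stmt 6: z := 6 + 9  -- replace 0 occurrence(s) of z with (6 + 9)
  => x >= 17
stmt 5: y := z - 2  -- replace 0 occurrence(s) of y with (z - 2)
  => x >= 17
stmt 4: x := x + z  -- replace 1 occurrence(s) of x with (x + z)
  => ( x + z ) >= 17
stmt 3: x := x + 2  -- replace 1 occurrence(s) of x with (x + 2)
  => ( ( x + 2 ) + z ) >= 17
stmt 2: y := x + z  -- replace 0 occurrence(s) of y with (x + z)
  => ( ( x + 2 ) + z ) >= 17
stmt 1: z := z + y  -- replace 1 occurrence(s) of z with (z + y)
  => ( ( x + 2 ) + ( z + y ) ) >= 17

Answer: ( ( x + 2 ) + ( z + y ) ) >= 17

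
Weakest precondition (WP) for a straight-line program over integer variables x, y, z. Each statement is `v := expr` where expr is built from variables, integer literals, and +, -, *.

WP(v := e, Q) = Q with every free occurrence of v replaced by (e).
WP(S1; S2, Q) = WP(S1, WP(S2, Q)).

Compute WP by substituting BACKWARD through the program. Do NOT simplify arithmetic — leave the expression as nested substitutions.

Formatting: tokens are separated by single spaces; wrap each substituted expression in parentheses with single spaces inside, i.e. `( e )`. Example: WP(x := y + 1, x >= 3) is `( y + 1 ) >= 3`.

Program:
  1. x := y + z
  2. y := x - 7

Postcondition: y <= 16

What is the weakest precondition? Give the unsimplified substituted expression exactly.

post: y <= 16
stmt 2: y := x - 7  -- replace 1 occurrence(s) of y with (x - 7)
  => ( x - 7 ) <= 16
stmt 1: x := y + z  -- replace 1 occurrence(s) of x with (y + z)
  => ( ( y + z ) - 7 ) <= 16

Answer: ( ( y + z ) - 7 ) <= 16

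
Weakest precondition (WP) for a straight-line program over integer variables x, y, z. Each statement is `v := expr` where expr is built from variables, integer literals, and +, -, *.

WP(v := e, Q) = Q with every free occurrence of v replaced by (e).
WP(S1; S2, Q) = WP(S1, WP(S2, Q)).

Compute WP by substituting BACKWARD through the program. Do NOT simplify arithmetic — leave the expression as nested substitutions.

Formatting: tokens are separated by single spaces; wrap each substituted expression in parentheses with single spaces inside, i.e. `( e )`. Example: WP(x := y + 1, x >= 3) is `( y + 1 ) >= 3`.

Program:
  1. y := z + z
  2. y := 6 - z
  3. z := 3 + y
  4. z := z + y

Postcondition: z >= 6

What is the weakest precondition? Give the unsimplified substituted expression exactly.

Answer: ( ( 3 + ( 6 - z ) ) + ( 6 - z ) ) >= 6

Derivation:
post: z >= 6
stmt 4: z := z + y  -- replace 1 occurrence(s) of z with (z + y)
  => ( z + y ) >= 6
stmt 3: z := 3 + y  -- replace 1 occurrence(s) of z with (3 + y)
  => ( ( 3 + y ) + y ) >= 6
stmt 2: y := 6 - z  -- replace 2 occurrence(s) of y with (6 - z)
  => ( ( 3 + ( 6 - z ) ) + ( 6 - z ) ) >= 6
stmt 1: y := z + z  -- replace 0 occurrence(s) of y with (z + z)
  => ( ( 3 + ( 6 - z ) ) + ( 6 - z ) ) >= 6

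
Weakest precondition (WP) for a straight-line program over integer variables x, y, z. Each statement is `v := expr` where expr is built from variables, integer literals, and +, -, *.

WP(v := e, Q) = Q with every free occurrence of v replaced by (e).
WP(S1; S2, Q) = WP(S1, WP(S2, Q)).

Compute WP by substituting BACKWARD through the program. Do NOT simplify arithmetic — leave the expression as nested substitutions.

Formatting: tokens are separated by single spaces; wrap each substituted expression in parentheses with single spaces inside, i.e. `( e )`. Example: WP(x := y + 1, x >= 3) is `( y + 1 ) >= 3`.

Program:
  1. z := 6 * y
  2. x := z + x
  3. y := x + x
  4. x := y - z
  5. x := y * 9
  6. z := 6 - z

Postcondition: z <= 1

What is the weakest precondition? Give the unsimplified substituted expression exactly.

Answer: ( 6 - ( 6 * y ) ) <= 1

Derivation:
post: z <= 1
stmt 6: z := 6 - z  -- replace 1 occurrence(s) of z with (6 - z)
  => ( 6 - z ) <= 1
stmt 5: x := y * 9  -- replace 0 occurrence(s) of x with (y * 9)
  => ( 6 - z ) <= 1
stmt 4: x := y - z  -- replace 0 occurrence(s) of x with (y - z)
  => ( 6 - z ) <= 1
stmt 3: y := x + x  -- replace 0 occurrence(s) of y with (x + x)
  => ( 6 - z ) <= 1
stmt 2: x := z + x  -- replace 0 occurrence(s) of x with (z + x)
  => ( 6 - z ) <= 1
stmt 1: z := 6 * y  -- replace 1 occurrence(s) of z with (6 * y)
  => ( 6 - ( 6 * y ) ) <= 1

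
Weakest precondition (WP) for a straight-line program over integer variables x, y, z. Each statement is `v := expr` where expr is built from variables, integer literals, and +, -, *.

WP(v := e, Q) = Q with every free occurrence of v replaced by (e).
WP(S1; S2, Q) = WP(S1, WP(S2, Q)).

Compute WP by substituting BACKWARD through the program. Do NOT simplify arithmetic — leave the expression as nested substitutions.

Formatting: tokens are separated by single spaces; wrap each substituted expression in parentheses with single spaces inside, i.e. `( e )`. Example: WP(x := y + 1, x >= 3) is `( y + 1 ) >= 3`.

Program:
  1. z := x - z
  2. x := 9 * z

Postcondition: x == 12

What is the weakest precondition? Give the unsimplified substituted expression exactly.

Answer: ( 9 * ( x - z ) ) == 12

Derivation:
post: x == 12
stmt 2: x := 9 * z  -- replace 1 occurrence(s) of x with (9 * z)
  => ( 9 * z ) == 12
stmt 1: z := x - z  -- replace 1 occurrence(s) of z with (x - z)
  => ( 9 * ( x - z ) ) == 12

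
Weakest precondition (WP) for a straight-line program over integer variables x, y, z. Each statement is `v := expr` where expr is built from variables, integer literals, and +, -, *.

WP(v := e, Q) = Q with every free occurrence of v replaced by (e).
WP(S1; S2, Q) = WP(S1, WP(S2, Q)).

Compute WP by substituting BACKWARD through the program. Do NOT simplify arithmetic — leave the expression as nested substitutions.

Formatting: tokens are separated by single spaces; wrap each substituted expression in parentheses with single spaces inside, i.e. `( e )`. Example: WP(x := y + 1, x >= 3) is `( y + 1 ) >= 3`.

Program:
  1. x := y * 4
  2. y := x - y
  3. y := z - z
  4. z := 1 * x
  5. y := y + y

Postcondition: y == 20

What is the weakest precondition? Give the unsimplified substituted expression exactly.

Answer: ( ( z - z ) + ( z - z ) ) == 20

Derivation:
post: y == 20
stmt 5: y := y + y  -- replace 1 occurrence(s) of y with (y + y)
  => ( y + y ) == 20
stmt 4: z := 1 * x  -- replace 0 occurrence(s) of z with (1 * x)
  => ( y + y ) == 20
stmt 3: y := z - z  -- replace 2 occurrence(s) of y with (z - z)
  => ( ( z - z ) + ( z - z ) ) == 20
stmt 2: y := x - y  -- replace 0 occurrence(s) of y with (x - y)
  => ( ( z - z ) + ( z - z ) ) == 20
stmt 1: x := y * 4  -- replace 0 occurrence(s) of x with (y * 4)
  => ( ( z - z ) + ( z - z ) ) == 20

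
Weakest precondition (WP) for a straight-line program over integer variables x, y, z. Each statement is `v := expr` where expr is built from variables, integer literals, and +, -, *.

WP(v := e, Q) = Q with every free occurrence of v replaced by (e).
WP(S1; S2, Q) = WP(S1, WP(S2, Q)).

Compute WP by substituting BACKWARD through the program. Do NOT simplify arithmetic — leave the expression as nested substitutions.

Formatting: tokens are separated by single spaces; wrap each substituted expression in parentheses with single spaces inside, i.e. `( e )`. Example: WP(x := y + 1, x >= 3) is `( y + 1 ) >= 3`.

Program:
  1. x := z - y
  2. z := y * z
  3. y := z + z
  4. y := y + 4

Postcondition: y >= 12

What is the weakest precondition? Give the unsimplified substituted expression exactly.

post: y >= 12
stmt 4: y := y + 4  -- replace 1 occurrence(s) of y with (y + 4)
  => ( y + 4 ) >= 12
stmt 3: y := z + z  -- replace 1 occurrence(s) of y with (z + z)
  => ( ( z + z ) + 4 ) >= 12
stmt 2: z := y * z  -- replace 2 occurrence(s) of z with (y * z)
  => ( ( ( y * z ) + ( y * z ) ) + 4 ) >= 12
stmt 1: x := z - y  -- replace 0 occurrence(s) of x with (z - y)
  => ( ( ( y * z ) + ( y * z ) ) + 4 ) >= 12

Answer: ( ( ( y * z ) + ( y * z ) ) + 4 ) >= 12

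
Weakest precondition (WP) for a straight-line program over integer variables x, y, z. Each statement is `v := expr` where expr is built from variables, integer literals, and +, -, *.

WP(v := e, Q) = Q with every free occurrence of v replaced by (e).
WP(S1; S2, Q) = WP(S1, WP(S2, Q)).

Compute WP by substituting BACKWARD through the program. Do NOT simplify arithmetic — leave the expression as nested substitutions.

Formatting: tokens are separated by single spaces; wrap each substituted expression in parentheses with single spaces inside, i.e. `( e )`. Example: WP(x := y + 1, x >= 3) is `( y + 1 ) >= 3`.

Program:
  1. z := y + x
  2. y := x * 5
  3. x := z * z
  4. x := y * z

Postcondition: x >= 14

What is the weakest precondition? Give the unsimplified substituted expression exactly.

Answer: ( ( x * 5 ) * ( y + x ) ) >= 14

Derivation:
post: x >= 14
stmt 4: x := y * z  -- replace 1 occurrence(s) of x with (y * z)
  => ( y * z ) >= 14
stmt 3: x := z * z  -- replace 0 occurrence(s) of x with (z * z)
  => ( y * z ) >= 14
stmt 2: y := x * 5  -- replace 1 occurrence(s) of y with (x * 5)
  => ( ( x * 5 ) * z ) >= 14
stmt 1: z := y + x  -- replace 1 occurrence(s) of z with (y + x)
  => ( ( x * 5 ) * ( y + x ) ) >= 14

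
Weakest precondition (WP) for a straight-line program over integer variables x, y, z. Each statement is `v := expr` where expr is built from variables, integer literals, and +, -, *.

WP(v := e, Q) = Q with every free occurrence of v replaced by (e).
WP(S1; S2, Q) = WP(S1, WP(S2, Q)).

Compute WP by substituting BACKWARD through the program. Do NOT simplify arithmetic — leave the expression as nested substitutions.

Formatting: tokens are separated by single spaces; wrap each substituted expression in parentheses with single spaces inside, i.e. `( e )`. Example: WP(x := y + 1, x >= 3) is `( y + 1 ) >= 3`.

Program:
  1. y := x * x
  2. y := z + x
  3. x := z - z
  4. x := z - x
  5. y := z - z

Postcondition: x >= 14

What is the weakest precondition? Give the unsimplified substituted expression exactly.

post: x >= 14
stmt 5: y := z - z  -- replace 0 occurrence(s) of y with (z - z)
  => x >= 14
stmt 4: x := z - x  -- replace 1 occurrence(s) of x with (z - x)
  => ( z - x ) >= 14
stmt 3: x := z - z  -- replace 1 occurrence(s) of x with (z - z)
  => ( z - ( z - z ) ) >= 14
stmt 2: y := z + x  -- replace 0 occurrence(s) of y with (z + x)
  => ( z - ( z - z ) ) >= 14
stmt 1: y := x * x  -- replace 0 occurrence(s) of y with (x * x)
  => ( z - ( z - z ) ) >= 14

Answer: ( z - ( z - z ) ) >= 14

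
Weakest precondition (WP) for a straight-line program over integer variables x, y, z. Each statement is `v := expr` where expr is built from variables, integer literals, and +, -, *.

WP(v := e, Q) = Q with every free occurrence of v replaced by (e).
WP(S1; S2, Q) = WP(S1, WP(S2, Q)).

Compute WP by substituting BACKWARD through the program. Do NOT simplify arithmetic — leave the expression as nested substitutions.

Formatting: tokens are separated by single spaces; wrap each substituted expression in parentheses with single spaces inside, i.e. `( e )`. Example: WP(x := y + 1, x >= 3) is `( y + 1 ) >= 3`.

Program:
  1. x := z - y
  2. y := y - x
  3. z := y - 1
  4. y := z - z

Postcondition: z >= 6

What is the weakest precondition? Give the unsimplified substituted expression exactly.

Answer: ( ( y - ( z - y ) ) - 1 ) >= 6

Derivation:
post: z >= 6
stmt 4: y := z - z  -- replace 0 occurrence(s) of y with (z - z)
  => z >= 6
stmt 3: z := y - 1  -- replace 1 occurrence(s) of z with (y - 1)
  => ( y - 1 ) >= 6
stmt 2: y := y - x  -- replace 1 occurrence(s) of y with (y - x)
  => ( ( y - x ) - 1 ) >= 6
stmt 1: x := z - y  -- replace 1 occurrence(s) of x with (z - y)
  => ( ( y - ( z - y ) ) - 1 ) >= 6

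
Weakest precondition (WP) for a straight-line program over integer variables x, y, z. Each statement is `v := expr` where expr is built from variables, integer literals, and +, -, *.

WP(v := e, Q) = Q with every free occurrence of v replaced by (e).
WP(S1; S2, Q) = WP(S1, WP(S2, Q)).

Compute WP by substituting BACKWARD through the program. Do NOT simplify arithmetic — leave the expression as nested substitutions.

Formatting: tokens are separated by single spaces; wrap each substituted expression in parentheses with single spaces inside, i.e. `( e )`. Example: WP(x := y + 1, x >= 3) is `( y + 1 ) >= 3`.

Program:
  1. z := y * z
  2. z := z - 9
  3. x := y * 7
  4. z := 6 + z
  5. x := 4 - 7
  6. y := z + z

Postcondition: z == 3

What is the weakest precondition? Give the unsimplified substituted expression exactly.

Answer: ( 6 + ( ( y * z ) - 9 ) ) == 3

Derivation:
post: z == 3
stmt 6: y := z + z  -- replace 0 occurrence(s) of y with (z + z)
  => z == 3
stmt 5: x := 4 - 7  -- replace 0 occurrence(s) of x with (4 - 7)
  => z == 3
stmt 4: z := 6 + z  -- replace 1 occurrence(s) of z with (6 + z)
  => ( 6 + z ) == 3
stmt 3: x := y * 7  -- replace 0 occurrence(s) of x with (y * 7)
  => ( 6 + z ) == 3
stmt 2: z := z - 9  -- replace 1 occurrence(s) of z with (z - 9)
  => ( 6 + ( z - 9 ) ) == 3
stmt 1: z := y * z  -- replace 1 occurrence(s) of z with (y * z)
  => ( 6 + ( ( y * z ) - 9 ) ) == 3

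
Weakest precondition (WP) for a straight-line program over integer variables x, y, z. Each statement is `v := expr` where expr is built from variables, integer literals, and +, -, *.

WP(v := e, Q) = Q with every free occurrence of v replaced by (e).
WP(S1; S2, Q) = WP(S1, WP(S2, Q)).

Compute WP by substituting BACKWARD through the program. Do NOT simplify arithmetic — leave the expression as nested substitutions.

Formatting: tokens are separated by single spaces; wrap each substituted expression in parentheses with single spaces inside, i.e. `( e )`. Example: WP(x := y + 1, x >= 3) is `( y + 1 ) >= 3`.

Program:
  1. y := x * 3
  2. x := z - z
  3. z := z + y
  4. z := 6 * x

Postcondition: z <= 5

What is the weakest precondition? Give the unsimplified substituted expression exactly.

post: z <= 5
stmt 4: z := 6 * x  -- replace 1 occurrence(s) of z with (6 * x)
  => ( 6 * x ) <= 5
stmt 3: z := z + y  -- replace 0 occurrence(s) of z with (z + y)
  => ( 6 * x ) <= 5
stmt 2: x := z - z  -- replace 1 occurrence(s) of x with (z - z)
  => ( 6 * ( z - z ) ) <= 5
stmt 1: y := x * 3  -- replace 0 occurrence(s) of y with (x * 3)
  => ( 6 * ( z - z ) ) <= 5

Answer: ( 6 * ( z - z ) ) <= 5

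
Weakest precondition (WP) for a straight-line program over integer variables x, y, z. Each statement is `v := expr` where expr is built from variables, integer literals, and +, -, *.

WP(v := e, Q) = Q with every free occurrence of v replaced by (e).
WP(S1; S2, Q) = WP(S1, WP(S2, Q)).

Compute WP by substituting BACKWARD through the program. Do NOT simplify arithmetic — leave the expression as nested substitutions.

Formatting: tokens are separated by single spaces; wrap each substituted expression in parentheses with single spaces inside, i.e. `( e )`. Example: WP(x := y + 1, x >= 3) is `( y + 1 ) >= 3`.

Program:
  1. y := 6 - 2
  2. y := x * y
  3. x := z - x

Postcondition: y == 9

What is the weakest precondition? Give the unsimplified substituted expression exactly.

Answer: ( x * ( 6 - 2 ) ) == 9

Derivation:
post: y == 9
stmt 3: x := z - x  -- replace 0 occurrence(s) of x with (z - x)
  => y == 9
stmt 2: y := x * y  -- replace 1 occurrence(s) of y with (x * y)
  => ( x * y ) == 9
stmt 1: y := 6 - 2  -- replace 1 occurrence(s) of y with (6 - 2)
  => ( x * ( 6 - 2 ) ) == 9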